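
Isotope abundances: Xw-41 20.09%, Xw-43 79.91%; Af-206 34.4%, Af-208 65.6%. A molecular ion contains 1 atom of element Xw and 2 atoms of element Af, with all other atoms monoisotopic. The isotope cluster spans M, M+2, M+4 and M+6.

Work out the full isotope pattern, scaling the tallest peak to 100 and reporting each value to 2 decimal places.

Element Xw pattern (n=1): 0.2009 : 0.7991
Element Af pattern (n=2): 0.118336 : 0.451328 : 0.430336
Convolve the two distributions (both contribute in 2-u steps):
  M: 0.2009×0.118336 = 0.023774
  M+2: 0.2009×0.451328 + 0.7991×0.118336 = 0.185234
  M+4: 0.2009×0.430336 + 0.7991×0.451328 = 0.447111
  M+6: 0.7991×0.430336 = 0.343881
Scale to base peak (0.447111) = 100: 5.32 : 41.43 : 100.00 : 76.91

5.32 : 41.43 : 100.00 : 76.91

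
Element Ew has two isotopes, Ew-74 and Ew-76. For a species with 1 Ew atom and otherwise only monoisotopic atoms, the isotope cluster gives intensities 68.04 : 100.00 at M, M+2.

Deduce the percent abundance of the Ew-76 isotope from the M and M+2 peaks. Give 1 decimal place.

Let p = fractional abundance of Ew-74. I(M+2)/I(M) = [C(1,1)·p^0·(1−p)] / p^1 = 1·(1−p)/p = 100.00/68.04 = 1.4697
(1−p)/p = 1.4697/1 = 1.4697  ⇒  p = 1/(1 + 1.4697) = 0.4049
Ew-74: 40.5%, Ew-76: 59.5%.

59.5%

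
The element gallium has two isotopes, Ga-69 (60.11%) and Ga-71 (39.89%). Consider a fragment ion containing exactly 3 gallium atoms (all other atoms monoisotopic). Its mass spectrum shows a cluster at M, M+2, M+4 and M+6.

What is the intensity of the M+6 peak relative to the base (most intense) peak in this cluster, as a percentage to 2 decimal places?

14.68%

(0.6011 + 0.3989)^3 gives M 0.2172, M+2 0.4324, M+4 0.2869, M+6 0.0635; the largest is M+2.
P(M+2) = C(3,1) × 0.6011^2 × 0.3989^1 = 3 × 0.36132121 × 0.3989 = 0.432393 (base)
P(M+6) = C(3,3) × 0.6011^0 × 0.3989^3 = 1 × 1.0000 × 0.06347345 = 0.063473
Relative intensity = 0.063473 / 0.432393 × 100 = 14.68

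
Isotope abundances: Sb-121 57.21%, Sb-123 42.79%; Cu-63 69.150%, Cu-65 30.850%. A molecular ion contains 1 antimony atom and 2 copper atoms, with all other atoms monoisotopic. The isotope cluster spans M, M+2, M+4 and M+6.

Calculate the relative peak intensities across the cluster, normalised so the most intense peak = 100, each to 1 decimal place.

Antimony pattern (n=1): 0.5721 : 0.4279
Copper pattern (n=2): 0.47817225 : 0.4266555 : 0.09517225
Convolve the two distributions (both contribute in 2-u steps):
  M: 0.5721×0.47817225 = 0.273562
  M+2: 0.5721×0.4266555 + 0.4279×0.47817225 = 0.448700
  M+4: 0.5721×0.09517225 + 0.4279×0.4266555 = 0.237014
  M+6: 0.4279×0.09517225 = 0.040724
Scale to base peak (0.448700) = 100: 61.0 : 100.0 : 52.8 : 9.1

61.0 : 100.0 : 52.8 : 9.1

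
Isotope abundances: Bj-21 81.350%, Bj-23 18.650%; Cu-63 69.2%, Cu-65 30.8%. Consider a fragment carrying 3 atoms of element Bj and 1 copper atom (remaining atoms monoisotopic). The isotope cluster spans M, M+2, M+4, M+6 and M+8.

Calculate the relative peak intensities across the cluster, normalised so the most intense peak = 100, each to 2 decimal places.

Element Bj pattern (n=3): 0.53835986 : 0.37026717 : 0.08488608 : 0.00648689
Copper pattern (n=1): 0.6920 : 0.3080
Convolve the two distributions (both contribute in 2-u steps):
  M: 0.53835986×0.6920 = 0.372545
  M+2: 0.53835986×0.3080 + 0.37026717×0.6920 = 0.422040
  M+4: 0.37026717×0.3080 + 0.08488608×0.6920 = 0.172783
  M+6: 0.08488608×0.3080 + 0.00648689×0.6920 = 0.030634
  M+8: 0.00648689×0.3080 = 0.001998
Scale to base peak (0.422040) = 100: 88.27 : 100.00 : 40.94 : 7.26 : 0.47

88.27 : 100.00 : 40.94 : 7.26 : 0.47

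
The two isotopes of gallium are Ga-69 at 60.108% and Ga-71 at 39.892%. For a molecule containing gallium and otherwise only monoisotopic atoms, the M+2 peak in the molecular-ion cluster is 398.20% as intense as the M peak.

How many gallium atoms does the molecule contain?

6

The M+2/M ratio from n Ga atoms is n · q/p = n · 0.39892/0.60108.
n = 3.9820 × 0.60108/0.39892 = 6.00 ≈ 6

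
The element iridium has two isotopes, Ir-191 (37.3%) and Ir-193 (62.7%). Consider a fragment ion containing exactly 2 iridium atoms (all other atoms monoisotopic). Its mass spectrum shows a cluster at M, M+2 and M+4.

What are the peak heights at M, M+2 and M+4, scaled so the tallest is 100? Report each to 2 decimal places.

29.74 : 100.00 : 84.05

The 2 Ir atoms are independent, so intensities follow the terms of (0.373 + 0.627)^2.
P(M) = 0.373^2 = 0.139129
P(M+2) = 2 × 0.373^1 × 0.627^1 = 0.467742
P(M+4) = 0.627^2 = 0.393129
The M+2 peak is largest (0.467742); scaling to 100 gives 29.74 : 100.00 : 84.05.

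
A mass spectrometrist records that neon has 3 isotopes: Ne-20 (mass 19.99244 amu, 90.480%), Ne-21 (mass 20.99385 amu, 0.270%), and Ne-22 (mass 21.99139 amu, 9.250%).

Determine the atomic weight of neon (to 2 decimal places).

20.18 amu

The abundance-weighted mean is 0.90480 × 19.99244 + 0.00270 × 20.99385 + 0.09250 × 21.99139
= 18.089160 + 0.056683 + 2.034204 = 20.180047 amu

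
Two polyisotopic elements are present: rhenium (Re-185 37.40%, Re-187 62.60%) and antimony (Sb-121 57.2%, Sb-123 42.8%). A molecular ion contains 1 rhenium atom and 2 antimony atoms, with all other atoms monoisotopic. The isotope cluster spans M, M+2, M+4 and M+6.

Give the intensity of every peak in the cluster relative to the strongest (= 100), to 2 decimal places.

Rhenium pattern (n=1): 0.3740 : 0.6260
Antimony pattern (n=2): 0.327184 : 0.489632 : 0.183184
Convolve the two distributions (both contribute in 2-u steps):
  M: 0.3740×0.327184 = 0.122367
  M+2: 0.3740×0.489632 + 0.6260×0.327184 = 0.387940
  M+4: 0.3740×0.183184 + 0.6260×0.489632 = 0.375020
  M+6: 0.6260×0.183184 = 0.114673
Scale to base peak (0.387940) = 100: 31.54 : 100.00 : 96.67 : 29.56

31.54 : 100.00 : 96.67 : 29.56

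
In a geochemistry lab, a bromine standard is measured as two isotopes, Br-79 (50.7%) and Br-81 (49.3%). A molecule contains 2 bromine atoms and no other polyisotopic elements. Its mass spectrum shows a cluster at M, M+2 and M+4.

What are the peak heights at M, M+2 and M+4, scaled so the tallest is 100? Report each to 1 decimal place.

Each Br atom is independently Br-79 (p = 0.507) or Br-81 (q = 0.493); the cluster is the binomial expansion (p + q)^2.
P(M) = 0.507^2 = 0.257049
P(M+2) = 2 × 0.507^1 × 0.493^1 = 0.499902
P(M+4) = 0.493^2 = 0.243049
The M+2 peak is largest (0.499902); scaling to 100 gives 51.4 : 100.0 : 48.6.

51.4 : 100.0 : 48.6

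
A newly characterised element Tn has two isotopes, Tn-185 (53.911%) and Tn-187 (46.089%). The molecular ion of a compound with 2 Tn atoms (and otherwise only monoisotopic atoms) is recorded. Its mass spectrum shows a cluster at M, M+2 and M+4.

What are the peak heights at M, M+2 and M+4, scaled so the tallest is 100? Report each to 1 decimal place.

The 2 Tn atoms are independent, so intensities follow the terms of (0.53911 + 0.46089)^2.
P(M) = 0.53911^2 = 0.290640
P(M+2) = 2 × 0.53911^1 × 0.46089^1 = 0.496941
P(M+4) = 0.46089^2 = 0.212420
The M+2 peak is largest (0.496941); scaling to 100 gives 58.5 : 100.0 : 42.7.

58.5 : 100.0 : 42.7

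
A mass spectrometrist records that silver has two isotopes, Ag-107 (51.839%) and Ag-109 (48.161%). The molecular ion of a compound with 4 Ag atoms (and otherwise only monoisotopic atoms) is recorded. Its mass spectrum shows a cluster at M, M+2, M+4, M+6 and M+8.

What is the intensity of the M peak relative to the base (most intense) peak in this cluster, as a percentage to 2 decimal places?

19.31%

(0.51839 + 0.48161)^4 gives M 0.0722, M+2 0.2684, M+4 0.3740, M+6 0.2316, M+8 0.0538; the largest is M+4.
P(M+4) = C(4,2) × 0.51839^2 × 0.48161^2 = 6 × 0.26872819 × 0.23194819 = 0.373986 (base)
P(M) = C(4,0) × 0.51839^4 × 0.48161^0 = 1 × 0.07221484 × 1.0000 = 0.072215
Relative intensity = 0.072215 / 0.373986 × 100 = 19.31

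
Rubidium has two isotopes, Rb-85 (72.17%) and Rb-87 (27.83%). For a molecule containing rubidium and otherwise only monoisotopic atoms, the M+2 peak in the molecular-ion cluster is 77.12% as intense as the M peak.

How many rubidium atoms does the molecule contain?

For n independent Rb atoms, I(M+2)/I(M) = n · (abundance Rb-87) / (abundance Rb-85) = n · 0.2783/0.7217.
n = 0.7712 × 0.7217/0.2783 = 2.00 ≈ 2

2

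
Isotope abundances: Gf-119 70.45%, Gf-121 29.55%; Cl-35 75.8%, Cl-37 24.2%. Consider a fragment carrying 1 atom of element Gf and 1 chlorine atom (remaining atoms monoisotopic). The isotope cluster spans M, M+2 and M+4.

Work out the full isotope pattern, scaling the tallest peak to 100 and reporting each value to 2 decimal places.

100.00 : 73.87 : 13.39

Element Gf pattern (n=1): 0.7045 : 0.2955
Chlorine pattern (n=1): 0.7580 : 0.2420
Convolve the two distributions (both contribute in 2-u steps):
  M: 0.7045×0.7580 = 0.534011
  M+2: 0.7045×0.2420 + 0.2955×0.7580 = 0.394478
  M+4: 0.2955×0.2420 = 0.071511
Scale to base peak (0.534011) = 100: 100.00 : 73.87 : 13.39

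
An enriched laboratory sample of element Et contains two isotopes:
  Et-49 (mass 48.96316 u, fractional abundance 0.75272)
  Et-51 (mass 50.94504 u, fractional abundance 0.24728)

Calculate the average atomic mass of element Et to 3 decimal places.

Weight each isotope mass by its fractional abundance: 0.75272 × 48.96316 + 0.24728 × 50.94504
= 36.855550 + 12.597689 = 49.453239 u

49.453 u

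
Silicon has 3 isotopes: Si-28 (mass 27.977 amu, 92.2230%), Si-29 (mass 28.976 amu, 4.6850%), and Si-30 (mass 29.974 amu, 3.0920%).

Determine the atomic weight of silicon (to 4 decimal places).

Ar = Σ fᵢ·mᵢ = 0.922230 × 27.977 + 0.046850 × 28.976 + 0.030920 × 29.974
= 25.80123 + 1.35753 + 0.92680 = 28.08556 amu

28.0856 amu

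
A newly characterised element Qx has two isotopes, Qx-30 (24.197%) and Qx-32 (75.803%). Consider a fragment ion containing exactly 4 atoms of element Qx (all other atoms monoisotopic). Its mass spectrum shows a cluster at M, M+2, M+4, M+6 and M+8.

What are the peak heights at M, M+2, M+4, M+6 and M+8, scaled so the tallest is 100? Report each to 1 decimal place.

Each Qx atom is independently Qx-30 (p = 0.24197) or Qx-32 (q = 0.75803); the cluster is the binomial expansion (p + q)^4.
P(M) = 0.24197^4 = 0.003428
P(M+2) = 4 × 0.24197^3 × 0.75803^1 = 0.042957
P(M+4) = 6 × 0.24197^2 × 0.75803^2 = 0.201859
P(M+6) = 4 × 0.24197^1 × 0.75803^3 = 0.421581
P(M+8) = 0.75803^4 = 0.330176
The M+6 peak is largest (0.421581); scaling to 100 gives 0.8 : 10.2 : 47.9 : 100.0 : 78.3.

0.8 : 10.2 : 47.9 : 100.0 : 78.3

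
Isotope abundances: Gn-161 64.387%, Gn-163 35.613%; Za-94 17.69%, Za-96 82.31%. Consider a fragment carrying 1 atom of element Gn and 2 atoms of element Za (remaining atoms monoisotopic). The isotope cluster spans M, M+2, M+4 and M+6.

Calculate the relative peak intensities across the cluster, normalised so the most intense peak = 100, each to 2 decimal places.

Element Gn pattern (n=1): 0.64387 : 0.35613
Element Za pattern (n=2): 0.03129361 : 0.29121278 : 0.67749361
Convolve the two distributions (both contribute in 2-u steps):
  M: 0.64387×0.03129361 = 0.020149
  M+2: 0.64387×0.29121278 + 0.35613×0.03129361 = 0.198648
  M+4: 0.64387×0.67749361 + 0.35613×0.29121278 = 0.539927
  M+6: 0.35613×0.67749361 = 0.241276
Scale to base peak (0.539927) = 100: 3.73 : 36.79 : 100.00 : 44.69

3.73 : 36.79 : 100.00 : 44.69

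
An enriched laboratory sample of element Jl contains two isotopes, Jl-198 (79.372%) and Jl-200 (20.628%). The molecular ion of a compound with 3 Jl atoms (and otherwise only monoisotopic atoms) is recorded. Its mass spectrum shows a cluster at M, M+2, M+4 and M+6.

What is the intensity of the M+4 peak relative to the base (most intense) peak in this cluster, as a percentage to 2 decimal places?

20.26%

Term probabilities: M 0.5000, M+2 0.3899, M+4 0.1013, M+6 0.0088. Base peak = M.
P(M) = C(3,0) × 0.79372^3 × 0.20628^0 = 1 × 0.5000368 × 1.0000 = 0.500037 (base)
P(M+4) = C(3,2) × 0.79372^1 × 0.20628^2 = 3 × 0.79372 × 0.04255144 = 0.101322
Relative intensity = 0.101322 / 0.500037 × 100 = 20.26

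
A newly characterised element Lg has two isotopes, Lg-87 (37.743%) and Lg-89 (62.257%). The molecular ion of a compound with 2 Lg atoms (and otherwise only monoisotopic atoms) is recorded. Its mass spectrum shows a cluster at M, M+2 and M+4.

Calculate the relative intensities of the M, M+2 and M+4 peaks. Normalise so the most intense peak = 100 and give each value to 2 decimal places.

30.31 : 100.00 : 82.47

The 2 Lg atoms are independent, so intensities follow the terms of (0.37743 + 0.62257)^2.
P(M) = 0.37743^2 = 0.142453
P(M+2) = 2 × 0.37743^1 × 0.62257^1 = 0.469953
P(M+4) = 0.62257^2 = 0.387593
The M+2 peak is largest (0.469953); scaling to 100 gives 30.31 : 100.00 : 82.47.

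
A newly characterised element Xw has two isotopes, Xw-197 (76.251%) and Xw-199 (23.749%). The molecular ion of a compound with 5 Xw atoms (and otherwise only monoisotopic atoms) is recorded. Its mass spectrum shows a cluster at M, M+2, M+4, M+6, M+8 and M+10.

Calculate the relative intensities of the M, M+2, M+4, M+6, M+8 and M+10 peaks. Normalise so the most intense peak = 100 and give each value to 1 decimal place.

64.2 : 100.0 : 62.3 : 19.4 : 3.0 : 0.2

Each Xw atom is independently Xw-197 (p = 0.76251) or Xw-199 (q = 0.23749); the cluster is the binomial expansion (p + q)^5.
P(M) = 0.76251^5 = 0.257767
P(M+2) = 5 × 0.76251^4 × 0.23749^1 = 0.401419
P(M+4) = 10 × 0.76251^3 × 0.23749^2 = 0.250050
P(M+6) = 10 × 0.76251^2 × 0.23749^3 = 0.077880
P(M+8) = 5 × 0.76251^1 × 0.23749^4 = 0.012128
P(M+10) = 0.23749^5 = 0.000755
The M+2 peak is largest (0.401419); scaling to 100 gives 64.2 : 100.0 : 62.3 : 19.4 : 3.0 : 0.2.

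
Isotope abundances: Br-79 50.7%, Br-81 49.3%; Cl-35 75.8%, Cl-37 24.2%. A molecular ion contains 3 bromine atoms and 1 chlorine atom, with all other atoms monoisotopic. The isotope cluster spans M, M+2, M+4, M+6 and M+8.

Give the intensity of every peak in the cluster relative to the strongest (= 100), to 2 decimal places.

26.54 : 85.89 : 100.00 : 48.44 : 7.79

Bromine pattern (n=3): 0.13032384 : 0.38017547 : 0.36967753 : 0.11982316
Chlorine pattern (n=1): 0.7580 : 0.2420
Convolve the two distributions (both contribute in 2-u steps):
  M: 0.13032384×0.7580 = 0.098785
  M+2: 0.13032384×0.2420 + 0.38017547×0.7580 = 0.319711
  M+4: 0.38017547×0.2420 + 0.36967753×0.7580 = 0.372218
  M+6: 0.36967753×0.2420 + 0.11982316×0.7580 = 0.180288
  M+8: 0.11982316×0.2420 = 0.028997
Scale to base peak (0.372218) = 100: 26.54 : 85.89 : 100.00 : 48.44 : 7.79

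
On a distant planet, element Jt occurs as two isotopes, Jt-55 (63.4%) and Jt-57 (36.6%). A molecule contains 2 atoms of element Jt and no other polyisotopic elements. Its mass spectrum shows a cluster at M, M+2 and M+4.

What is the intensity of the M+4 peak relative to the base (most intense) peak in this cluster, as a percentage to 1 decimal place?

28.9%

Term probabilities: M 0.4020, M+2 0.4641, M+4 0.1340. Base peak = M+2.
P(M+2) = C(2,1) × 0.634^1 × 0.366^1 = 2 × 0.6340 × 0.3660 = 0.464088 (base)
P(M+4) = C(2,2) × 0.634^0 × 0.366^2 = 1 × 1.0000 × 0.133956 = 0.133956
Relative intensity = 0.133956 / 0.464088 × 100 = 28.9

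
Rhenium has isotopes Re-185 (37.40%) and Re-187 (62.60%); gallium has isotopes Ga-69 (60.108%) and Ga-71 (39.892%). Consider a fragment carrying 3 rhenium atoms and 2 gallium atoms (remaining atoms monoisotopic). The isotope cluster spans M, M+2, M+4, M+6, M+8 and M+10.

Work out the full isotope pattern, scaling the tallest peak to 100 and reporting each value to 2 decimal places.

Rhenium pattern (n=3): 0.05231362 : 0.26268713 : 0.43968487 : 0.24531438
Gallium pattern (n=2): 0.36129717 : 0.47956567 : 0.15913717
Convolve the two distributions (both contribute in 2-u steps):
  M: 0.05231362×0.36129717 = 0.018901
  M+2: 0.05231362×0.47956567 + 0.26268713×0.36129717 = 0.119996
  M+4: 0.05231362×0.15913717 + 0.26268713×0.47956567 + 0.43968487×0.36129717 = 0.293158
  M+6: 0.26268713×0.15913717 + 0.43968487×0.47956567 + 0.24531438×0.36129717 = 0.341292
  M+8: 0.43968487×0.15913717 + 0.24531438×0.47956567 = 0.187615
  M+10: 0.24531438×0.15913717 = 0.039039
Scale to base peak (0.341292) = 100: 5.54 : 35.16 : 85.90 : 100.00 : 54.97 : 11.44

5.54 : 35.16 : 85.90 : 100.00 : 54.97 : 11.44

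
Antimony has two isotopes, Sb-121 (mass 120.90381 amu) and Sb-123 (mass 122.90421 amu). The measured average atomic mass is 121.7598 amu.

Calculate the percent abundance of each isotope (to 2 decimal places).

Sb-121: 57.21%, Sb-123: 42.79%

Let x be the fractional abundance of Sb-121; then Sb-123 has abundance 1 − x.
120.90381·x + 122.90421·(1 − x) = 121.7598
(120.90381 − 122.90421)·x = 121.7598 − 122.90421
x = -1.14441 / -2.00040 = 0.57209 → 57.21% Sb-121, 42.79% Sb-123.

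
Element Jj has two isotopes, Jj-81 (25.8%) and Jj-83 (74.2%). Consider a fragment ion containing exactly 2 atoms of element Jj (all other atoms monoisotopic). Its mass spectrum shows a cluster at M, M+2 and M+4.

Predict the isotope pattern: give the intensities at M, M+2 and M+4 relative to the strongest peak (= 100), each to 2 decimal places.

12.09 : 69.54 : 100.00

The 2 Jj atoms are independent, so intensities follow the terms of (0.258 + 0.742)^2.
P(M) = 0.258^2 = 0.066564
P(M+2) = 2 × 0.258^1 × 0.742^1 = 0.382872
P(M+4) = 0.742^2 = 0.550564
The M+4 peak is largest (0.550564); scaling to 100 gives 12.09 : 69.54 : 100.00.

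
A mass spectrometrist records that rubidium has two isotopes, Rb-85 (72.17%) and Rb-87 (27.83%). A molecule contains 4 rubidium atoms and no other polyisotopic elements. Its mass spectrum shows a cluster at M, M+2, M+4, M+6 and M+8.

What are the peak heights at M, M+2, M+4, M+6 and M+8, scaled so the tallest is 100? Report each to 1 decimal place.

64.8 : 100.0 : 57.8 : 14.9 : 1.4

Expanding (0.7217 + 0.2783)^4:
P(M) = 0.7217^4 = 0.271286
P(M+2) = 4 × 0.7217^3 × 0.2783^1 = 0.418450
P(M+4) = 6 × 0.7217^2 × 0.2783^2 = 0.242042
P(M+6) = 4 × 0.7217^1 × 0.2783^3 = 0.062224
P(M+8) = 0.2783^4 = 0.005999
The M+2 peak is largest (0.418450); scaling to 100 gives 64.8 : 100.0 : 57.8 : 14.9 : 1.4.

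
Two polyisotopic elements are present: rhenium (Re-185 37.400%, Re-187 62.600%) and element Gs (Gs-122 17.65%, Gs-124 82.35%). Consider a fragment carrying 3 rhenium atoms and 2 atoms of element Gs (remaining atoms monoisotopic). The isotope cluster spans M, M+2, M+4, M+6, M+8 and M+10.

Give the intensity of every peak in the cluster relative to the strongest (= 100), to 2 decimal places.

0.44 : 6.33 : 33.98 : 84.87 : 100.00 : 45.02

Rhenium pattern (n=3): 0.05231362 : 0.26268713 : 0.43968487 : 0.24531438
Element Gs pattern (n=2): 0.03115225 : 0.2906955 : 0.67815225
Convolve the two distributions (both contribute in 2-u steps):
  M: 0.05231362×0.03115225 = 0.001630
  M+2: 0.05231362×0.2906955 + 0.26268713×0.03115225 = 0.023391
  M+4: 0.05231362×0.67815225 + 0.26268713×0.2906955 + 0.43968487×0.03115225 = 0.125536
  M+6: 0.26268713×0.67815225 + 0.43968487×0.2906955 + 0.24531438×0.03115225 = 0.313598
  M+8: 0.43968487×0.67815225 + 0.24531438×0.2906955 = 0.369485
  M+10: 0.24531438×0.67815225 = 0.166360
Scale to base peak (0.369485) = 100: 0.44 : 6.33 : 33.98 : 84.87 : 100.00 : 45.02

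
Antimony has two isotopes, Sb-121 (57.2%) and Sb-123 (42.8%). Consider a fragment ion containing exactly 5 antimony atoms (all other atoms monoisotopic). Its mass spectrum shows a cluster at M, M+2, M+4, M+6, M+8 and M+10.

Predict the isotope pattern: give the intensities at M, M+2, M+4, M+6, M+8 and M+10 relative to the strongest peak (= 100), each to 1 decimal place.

17.9 : 66.8 : 100.0 : 74.8 : 28.0 : 4.2

Expanding (0.572 + 0.428)^5:
P(M) = 0.572^5 = 0.061232
P(M+2) = 5 × 0.572^4 × 0.428^1 = 0.229086
P(M+4) = 10 × 0.572^3 × 0.428^2 = 0.342827
P(M+6) = 10 × 0.572^2 × 0.428^3 = 0.256521
P(M+8) = 5 × 0.572^1 × 0.428^4 = 0.095971
P(M+10) = 0.428^5 = 0.014362
The M+4 peak is largest (0.342827); scaling to 100 gives 17.9 : 66.8 : 100.0 : 74.8 : 28.0 : 4.2.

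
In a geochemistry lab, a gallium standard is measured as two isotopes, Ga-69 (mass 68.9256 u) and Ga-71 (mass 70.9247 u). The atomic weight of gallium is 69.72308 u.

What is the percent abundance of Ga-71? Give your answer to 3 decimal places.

With x = fraction of Ga-69 (so Ga-71 is 1 − x):
68.9256·x + 70.9247·(1 − x) = 69.72308
(68.9256 − 70.9247)·x = 69.72308 − 70.9247
x = -1.20162 / -1.9991 = 0.60108 → 60.108% Ga-69, 39.892% Ga-71.

39.892%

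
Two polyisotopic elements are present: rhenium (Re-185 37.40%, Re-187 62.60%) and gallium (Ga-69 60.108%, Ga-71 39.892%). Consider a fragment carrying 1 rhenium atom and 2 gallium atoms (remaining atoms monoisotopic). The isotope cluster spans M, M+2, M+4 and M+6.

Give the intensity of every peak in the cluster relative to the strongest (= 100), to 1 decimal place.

33.3 : 100.0 : 88.7 : 24.6

Rhenium pattern (n=1): 0.3740 : 0.6260
Gallium pattern (n=2): 0.36129717 : 0.47956567 : 0.15913717
Convolve the two distributions (both contribute in 2-u steps):
  M: 0.3740×0.36129717 = 0.135125
  M+2: 0.3740×0.47956567 + 0.6260×0.36129717 = 0.405530
  M+4: 0.3740×0.15913717 + 0.6260×0.47956567 = 0.359725
  M+6: 0.6260×0.15913717 = 0.099620
Scale to base peak (0.405530) = 100: 33.3 : 100.0 : 88.7 : 24.6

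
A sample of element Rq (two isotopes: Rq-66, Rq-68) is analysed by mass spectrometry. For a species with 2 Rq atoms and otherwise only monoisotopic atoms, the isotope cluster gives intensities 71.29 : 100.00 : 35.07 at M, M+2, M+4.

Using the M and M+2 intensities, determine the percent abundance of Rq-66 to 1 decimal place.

58.8%

Let p = fractional abundance of Rq-66. I(M+2)/I(M) = [C(2,1)·p^1·(1−p)] / p^2 = 2·(1−p)/p = 100.00/71.29 = 1.4027
(1−p)/p = 1.4027/2 = 0.7014  ⇒  p = 1/(1 + 0.7014) = 0.5878
Rq-66: 58.8%, Rq-68: 41.2%.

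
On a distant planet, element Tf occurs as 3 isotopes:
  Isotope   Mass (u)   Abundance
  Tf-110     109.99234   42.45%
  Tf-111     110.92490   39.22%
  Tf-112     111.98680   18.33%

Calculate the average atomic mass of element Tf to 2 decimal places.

110.72 u

Weight each isotope mass by its fractional abundance: 0.4245 × 109.99234 + 0.3922 × 110.92490 + 0.1833 × 111.98680
= 46.691748 + 43.504746 + 20.527180 = 110.723674 u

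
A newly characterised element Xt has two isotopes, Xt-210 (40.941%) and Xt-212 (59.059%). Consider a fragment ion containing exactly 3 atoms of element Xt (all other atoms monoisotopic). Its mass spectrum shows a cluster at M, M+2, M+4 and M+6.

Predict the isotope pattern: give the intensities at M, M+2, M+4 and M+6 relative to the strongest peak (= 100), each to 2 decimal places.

16.02 : 69.32 : 100.00 : 48.08

Each Xt atom is independently Xt-210 (p = 0.40941) or Xt-212 (q = 0.59059); the cluster is the binomial expansion (p + q)^3.
P(M) = 0.40941^3 = 0.068624
P(M+2) = 3 × 0.40941^2 × 0.59059^1 = 0.296978
P(M+4) = 3 × 0.40941^1 × 0.59059^2 = 0.428402
P(M+6) = 0.59059^3 = 0.205996
The M+4 peak is largest (0.428402); scaling to 100 gives 16.02 : 69.32 : 100.00 : 48.08.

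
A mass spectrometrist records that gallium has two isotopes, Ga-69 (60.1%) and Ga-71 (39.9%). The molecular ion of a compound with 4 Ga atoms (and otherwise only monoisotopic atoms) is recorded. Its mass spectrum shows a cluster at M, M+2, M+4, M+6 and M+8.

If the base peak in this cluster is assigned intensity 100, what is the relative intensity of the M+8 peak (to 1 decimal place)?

7.3

Binomial terms of (0.601 + 0.399)^4: M 0.1305, M+2 0.3465, M+4 0.3450, M+6 0.1527, M+8 0.0253 → M+2 is the base peak.
P(M+2) = C(4,1) × 0.601^3 × 0.399^1 = 4 × 0.2170818 × 0.3990 = 0.346463 (base)
P(M+8) = C(4,4) × 0.601^0 × 0.399^4 = 1 × 1.0000 × 0.02534496 = 0.025345
Relative intensity = 0.025345 / 0.346463 × 100 = 7.3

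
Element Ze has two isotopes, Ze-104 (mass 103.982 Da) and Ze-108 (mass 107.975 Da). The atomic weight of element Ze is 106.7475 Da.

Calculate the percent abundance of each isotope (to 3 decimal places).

Writing the weighted mean with unknown fraction x of Ze-104:
103.982·x + 107.975·(1 − x) = 106.7475
(103.982 − 107.975)·x = 106.7475 − 107.975
x = -1.2275 / -3.993 = 0.30741 → 30.741% Ze-104, 69.259% Ze-108.

Ze-104: 30.741%, Ze-108: 69.259%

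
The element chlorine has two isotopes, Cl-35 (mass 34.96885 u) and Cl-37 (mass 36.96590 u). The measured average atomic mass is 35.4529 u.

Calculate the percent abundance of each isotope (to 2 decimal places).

Cl-35: 75.76%, Cl-37: 24.24%

Let x be the fractional abundance of Cl-35; then Cl-37 has abundance 1 − x.
34.96885·x + 36.96590·(1 − x) = 35.4529
(34.96885 − 36.96590)·x = 35.4529 − 36.96590
x = -1.51300 / -1.99705 = 0.75762 → 75.76% Cl-35, 24.24% Cl-37.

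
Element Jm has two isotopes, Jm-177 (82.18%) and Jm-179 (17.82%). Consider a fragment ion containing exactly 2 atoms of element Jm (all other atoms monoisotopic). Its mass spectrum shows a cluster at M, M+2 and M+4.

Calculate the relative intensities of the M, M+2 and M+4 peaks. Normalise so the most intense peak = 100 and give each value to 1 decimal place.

100.0 : 43.4 : 4.7

Expanding (0.8218 + 0.1782)^2:
P(M) = 0.8218^2 = 0.675355
P(M+2) = 2 × 0.8218^1 × 0.1782^1 = 0.292890
P(M+4) = 0.1782^2 = 0.031755
The M peak is largest (0.675355); scaling to 100 gives 100.0 : 43.4 : 4.7.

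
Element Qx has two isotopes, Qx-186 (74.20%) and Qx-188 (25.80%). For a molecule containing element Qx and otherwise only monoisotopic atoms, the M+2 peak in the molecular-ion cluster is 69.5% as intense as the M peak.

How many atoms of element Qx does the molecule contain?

2

For n independent Qx atoms, I(M+2)/I(M) = n · (abundance Qx-188) / (abundance Qx-186) = n · 0.2580/0.7420.
n = 0.695 × 0.7420/0.2580 = 2.00 ≈ 2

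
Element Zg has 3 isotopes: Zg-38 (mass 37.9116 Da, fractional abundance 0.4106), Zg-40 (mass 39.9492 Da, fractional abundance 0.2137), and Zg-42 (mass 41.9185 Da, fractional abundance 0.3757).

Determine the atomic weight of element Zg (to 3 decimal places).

39.852 Da

Average mass = Σ (abundance × isotope mass) = 0.4106 × 37.9116 + 0.2137 × 39.9492 + 0.3757 × 41.9185
= 15.56650 + 8.53714 + 15.74878 = 39.85242 Da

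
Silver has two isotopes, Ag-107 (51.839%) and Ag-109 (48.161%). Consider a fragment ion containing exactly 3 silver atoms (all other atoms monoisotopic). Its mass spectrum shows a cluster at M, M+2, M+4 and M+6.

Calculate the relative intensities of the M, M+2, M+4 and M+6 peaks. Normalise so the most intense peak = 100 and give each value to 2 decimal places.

The 3 Ag atoms are independent, so intensities follow the terms of (0.51839 + 0.48161)^3.
P(M) = 0.51839^3 = 0.139306
P(M+2) = 3 × 0.51839^2 × 0.48161^1 = 0.388267
P(M+4) = 3 × 0.51839^1 × 0.48161^2 = 0.360719
P(M+6) = 0.48161^3 = 0.111709
The M+2 peak is largest (0.388267); scaling to 100 gives 35.88 : 100.00 : 92.90 : 28.77.

35.88 : 100.00 : 92.90 : 28.77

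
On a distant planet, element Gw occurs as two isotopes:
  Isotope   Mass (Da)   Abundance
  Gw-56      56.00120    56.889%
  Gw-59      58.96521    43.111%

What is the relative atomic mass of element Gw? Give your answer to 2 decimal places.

57.28 Da

Weight each isotope mass by its fractional abundance: 0.56889 × 56.00120 + 0.43111 × 58.96521
= 31.858523 + 25.420492 = 57.279015 Da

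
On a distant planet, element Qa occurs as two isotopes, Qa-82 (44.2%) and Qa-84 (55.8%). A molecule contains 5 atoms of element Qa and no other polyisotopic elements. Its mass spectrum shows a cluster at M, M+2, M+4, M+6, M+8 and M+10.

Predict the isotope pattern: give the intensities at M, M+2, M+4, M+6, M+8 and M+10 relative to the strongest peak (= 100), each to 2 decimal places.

The 5 Qa atoms are independent, so intensities follow the terms of (0.442 + 0.558)^5.
P(M) = 0.442^5 = 0.016870
P(M+2) = 5 × 0.442^4 × 0.558^1 = 0.106486
P(M+4) = 10 × 0.442^3 × 0.558^2 = 0.268866
P(M+6) = 10 × 0.442^2 × 0.558^3 = 0.339428
P(M+8) = 5 × 0.442^1 × 0.558^4 = 0.214254
P(M+10) = 0.558^5 = 0.054097
The M+6 peak is largest (0.339428); scaling to 100 gives 4.97 : 31.37 : 79.21 : 100.00 : 63.12 : 15.94.

4.97 : 31.37 : 79.21 : 100.00 : 63.12 : 15.94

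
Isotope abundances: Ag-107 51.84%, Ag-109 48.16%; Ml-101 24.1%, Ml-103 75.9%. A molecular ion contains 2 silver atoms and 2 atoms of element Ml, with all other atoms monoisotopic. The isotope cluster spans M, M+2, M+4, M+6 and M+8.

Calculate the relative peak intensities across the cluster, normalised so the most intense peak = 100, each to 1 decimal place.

4.2 : 34.2 : 94.2 : 100.0 : 35.9

Silver pattern (n=2): 0.26873856 : 0.49932288 : 0.23193856
Element Ml pattern (n=2): 0.058081 : 0.365838 : 0.576081
Convolve the two distributions (both contribute in 2-u steps):
  M: 0.26873856×0.058081 = 0.015609
  M+2: 0.26873856×0.365838 + 0.49932288×0.058081 = 0.127316
  M+4: 0.26873856×0.576081 + 0.49932288×0.365838 + 0.23193856×0.058081 = 0.350958
  M+6: 0.49932288×0.576081 + 0.23193856×0.365838 = 0.372502
  M+8: 0.23193856×0.576081 = 0.133615
Scale to base peak (0.372502) = 100: 4.2 : 34.2 : 94.2 : 100.0 : 35.9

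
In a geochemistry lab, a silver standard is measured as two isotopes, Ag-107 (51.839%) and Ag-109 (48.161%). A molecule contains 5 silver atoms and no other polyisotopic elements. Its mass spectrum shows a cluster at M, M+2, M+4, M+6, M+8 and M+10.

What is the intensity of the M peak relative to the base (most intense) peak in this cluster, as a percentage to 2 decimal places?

Binomial terms of (0.51839 + 0.48161)^5: M 0.0374, M+2 0.1739, M+4 0.3231, M+6 0.3002, M+8 0.1394, M+10 0.0259 → M+4 is the base peak.
P(M+4) = C(5,2) × 0.51839^3 × 0.48161^2 = 10 × 0.13930601 × 0.23194819 = 0.323118 (base)
P(M) = C(5,0) × 0.51839^5 × 0.48161^0 = 1 × 0.03743545 × 1.0000 = 0.037435
Relative intensity = 0.037435 / 0.323118 × 100 = 11.59

11.59%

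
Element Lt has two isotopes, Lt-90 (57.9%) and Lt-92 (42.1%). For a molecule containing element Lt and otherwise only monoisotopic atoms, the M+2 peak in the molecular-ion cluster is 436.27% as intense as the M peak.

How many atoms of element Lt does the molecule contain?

6

For n independent Lt atoms, I(M+2)/I(M) = n · (abundance Lt-92) / (abundance Lt-90) = n · 0.421/0.579.
n = 4.3627 × 0.579/0.421 = 6.00 ≈ 6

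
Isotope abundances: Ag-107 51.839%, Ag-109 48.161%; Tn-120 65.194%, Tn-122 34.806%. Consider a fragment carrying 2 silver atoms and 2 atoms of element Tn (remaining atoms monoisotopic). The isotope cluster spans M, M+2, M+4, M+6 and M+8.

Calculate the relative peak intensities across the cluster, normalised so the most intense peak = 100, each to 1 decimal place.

Silver pattern (n=2): 0.26872819 : 0.49932362 : 0.23194819
Element Tn pattern (n=2): 0.42502576 : 0.45382847 : 0.12114576
Convolve the two distributions (both contribute in 2-u steps):
  M: 0.26872819×0.42502576 = 0.114216
  M+2: 0.26872819×0.45382847 + 0.49932362×0.42502576 = 0.334182
  M+4: 0.26872819×0.12114576 + 0.49932362×0.45382847 + 0.23194819×0.42502576 = 0.357747
  M+6: 0.49932362×0.12114576 + 0.23194819×0.45382847 = 0.165756
  M+8: 0.23194819×0.12114576 = 0.028100
Scale to base peak (0.357747) = 100: 31.9 : 93.4 : 100.0 : 46.3 : 7.9

31.9 : 93.4 : 100.0 : 46.3 : 7.9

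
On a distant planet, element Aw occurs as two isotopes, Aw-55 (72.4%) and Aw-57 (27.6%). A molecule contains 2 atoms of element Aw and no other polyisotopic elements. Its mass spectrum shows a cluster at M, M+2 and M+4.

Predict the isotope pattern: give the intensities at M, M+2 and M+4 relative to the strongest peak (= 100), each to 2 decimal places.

Expanding (0.724 + 0.276)^2:
P(M) = 0.724^2 = 0.524176
P(M+2) = 2 × 0.724^1 × 0.276^1 = 0.399648
P(M+4) = 0.276^2 = 0.076176
The M peak is largest (0.524176); scaling to 100 gives 100.00 : 76.24 : 14.53.

100.00 : 76.24 : 14.53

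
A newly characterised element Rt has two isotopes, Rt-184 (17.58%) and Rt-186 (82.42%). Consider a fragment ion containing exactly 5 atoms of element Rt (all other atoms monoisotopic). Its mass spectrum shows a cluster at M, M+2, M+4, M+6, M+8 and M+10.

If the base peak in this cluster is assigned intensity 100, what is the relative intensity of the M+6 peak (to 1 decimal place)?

42.7

Term probabilities: M 0.0002, M+2 0.0039, M+4 0.0369, M+6 0.1730, M+8 0.4056, M+10 0.3803. Base peak = M+8.
P(M+8) = C(5,4) × 0.1758^1 × 0.8242^4 = 5 × 0.1758 × 0.46145615 = 0.405620 (base)
P(M+6) = C(5,3) × 0.1758^2 × 0.8242^3 = 10 × 0.03090564 × 0.55988371 = 0.173036
Relative intensity = 0.173036 / 0.405620 × 100 = 42.7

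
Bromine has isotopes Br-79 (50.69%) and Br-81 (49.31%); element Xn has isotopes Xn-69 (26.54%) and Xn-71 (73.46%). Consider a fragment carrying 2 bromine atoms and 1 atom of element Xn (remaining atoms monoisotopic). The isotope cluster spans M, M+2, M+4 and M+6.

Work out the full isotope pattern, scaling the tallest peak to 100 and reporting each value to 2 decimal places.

Bromine pattern (n=2): 0.25694761 : 0.49990478 : 0.24314761
Element Xn pattern (n=1): 0.2654 : 0.7346
Convolve the two distributions (both contribute in 2-u steps):
  M: 0.25694761×0.2654 = 0.068194
  M+2: 0.25694761×0.7346 + 0.49990478×0.2654 = 0.321428
  M+4: 0.49990478×0.7346 + 0.24314761×0.2654 = 0.431761
  M+6: 0.24314761×0.7346 = 0.178616
Scale to base peak (0.431761) = 100: 15.79 : 74.45 : 100.00 : 41.37

15.79 : 74.45 : 100.00 : 41.37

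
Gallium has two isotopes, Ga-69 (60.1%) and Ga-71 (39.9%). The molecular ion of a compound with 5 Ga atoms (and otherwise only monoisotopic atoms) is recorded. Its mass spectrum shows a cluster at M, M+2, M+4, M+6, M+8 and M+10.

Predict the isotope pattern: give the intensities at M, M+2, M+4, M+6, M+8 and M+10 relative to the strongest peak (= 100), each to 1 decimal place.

Expanding (0.601 + 0.399)^5:
P(M) = 0.601^5 = 0.078410
P(M+2) = 5 × 0.601^4 × 0.399^1 = 0.260280
P(M+4) = 10 × 0.601^3 × 0.399^2 = 0.345596
P(M+6) = 10 × 0.601^2 × 0.399^3 = 0.229439
P(M+8) = 5 × 0.601^1 × 0.399^4 = 0.076162
P(M+10) = 0.399^5 = 0.010113
The M+4 peak is largest (0.345596); scaling to 100 gives 22.7 : 75.3 : 100.0 : 66.4 : 22.0 : 2.9.

22.7 : 75.3 : 100.0 : 66.4 : 22.0 : 2.9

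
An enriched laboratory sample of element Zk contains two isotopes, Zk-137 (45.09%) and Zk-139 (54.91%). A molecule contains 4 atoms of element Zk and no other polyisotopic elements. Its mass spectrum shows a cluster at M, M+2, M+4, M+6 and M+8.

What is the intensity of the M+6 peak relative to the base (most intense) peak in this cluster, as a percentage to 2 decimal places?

Term probabilities: M 0.0413, M+2 0.2014, M+4 0.3678, M+6 0.2986, M+8 0.0909. Base peak = M+4.
P(M+4) = C(4,2) × 0.4509^2 × 0.5491^2 = 6 × 0.20331081 × 0.30151081 = 0.367802 (base)
P(M+6) = C(4,3) × 0.4509^1 × 0.5491^3 = 4 × 0.4509 × 0.16555959 = 0.298603
Relative intensity = 0.298603 / 0.367802 × 100 = 81.19

81.19%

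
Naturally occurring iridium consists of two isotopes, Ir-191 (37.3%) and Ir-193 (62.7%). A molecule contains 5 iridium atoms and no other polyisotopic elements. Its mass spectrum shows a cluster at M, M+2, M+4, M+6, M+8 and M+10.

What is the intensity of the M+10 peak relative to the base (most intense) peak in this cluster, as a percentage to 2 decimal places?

28.26%

Binomial terms of (0.373 + 0.627)^5: M 0.0072, M+2 0.0607, M+4 0.2040, M+6 0.3429, M+8 0.2882, M+10 0.0969 → M+6 is the base peak.
P(M+6) = C(5,3) × 0.373^2 × 0.627^3 = 10 × 0.139129 × 0.24649188 = 0.342942 (base)
P(M+10) = C(5,5) × 0.373^0 × 0.627^5 = 1 × 1.0000 × 0.09690311 = 0.096903
Relative intensity = 0.096903 / 0.342942 × 100 = 28.26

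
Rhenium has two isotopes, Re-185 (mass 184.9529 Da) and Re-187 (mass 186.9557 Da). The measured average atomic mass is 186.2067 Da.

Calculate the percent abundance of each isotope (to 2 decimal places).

With x = fraction of Re-185 (so Re-187 is 1 − x):
184.9529·x + 186.9557·(1 − x) = 186.2067
(184.9529 − 186.9557)·x = 186.2067 − 186.9557
x = -0.7490 / -2.0028 = 0.37398 → 37.40% Re-185, 62.60% Re-187.

Re-185: 37.40%, Re-187: 62.60%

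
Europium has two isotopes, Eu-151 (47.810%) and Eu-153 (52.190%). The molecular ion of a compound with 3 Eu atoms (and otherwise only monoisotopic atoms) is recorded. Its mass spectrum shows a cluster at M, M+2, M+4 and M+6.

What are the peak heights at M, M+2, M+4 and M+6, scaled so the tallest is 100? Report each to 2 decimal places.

Each Eu atom is independently Eu-151 (p = 0.47810) or Eu-153 (q = 0.52190); the cluster is the binomial expansion (p + q)^3.
P(M) = 0.47810^3 = 0.109284
P(M+2) = 3 × 0.47810^2 × 0.52190^1 = 0.357887
P(M+4) = 3 × 0.47810^1 × 0.52190^2 = 0.390674
P(M+6) = 0.52190^3 = 0.142155
The M+4 peak is largest (0.390674); scaling to 100 gives 27.97 : 91.61 : 100.00 : 36.39.

27.97 : 91.61 : 100.00 : 36.39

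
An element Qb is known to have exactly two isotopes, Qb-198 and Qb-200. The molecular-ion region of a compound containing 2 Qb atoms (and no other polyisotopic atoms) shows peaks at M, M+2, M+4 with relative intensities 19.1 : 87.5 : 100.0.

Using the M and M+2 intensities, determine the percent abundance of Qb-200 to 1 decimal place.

69.6%

If p is the fraction of Qb that is Qb-198, then I(M+2)/I(M) = [C(2,1)·p^1·(1−p)] / p^2 = 2·(1−p)/p = 87.5/19.1 = 4.5812
(1−p)/p = 4.5812/2 = 2.2906  ⇒  p = 1/(1 + 2.2906) = 0.3039
Qb-198: 30.4%, Qb-200: 69.6%.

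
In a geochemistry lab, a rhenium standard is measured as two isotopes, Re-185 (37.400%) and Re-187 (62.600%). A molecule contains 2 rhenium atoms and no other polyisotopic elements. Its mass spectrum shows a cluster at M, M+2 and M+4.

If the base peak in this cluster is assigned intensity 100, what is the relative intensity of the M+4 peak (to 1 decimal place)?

Term probabilities: M 0.1399, M+2 0.4682, M+4 0.3919. Base peak = M+2.
P(M+2) = C(2,1) × 0.37400^1 × 0.62600^1 = 2 × 0.3740 × 0.6260 = 0.468248 (base)
P(M+4) = C(2,2) × 0.37400^0 × 0.62600^2 = 1 × 1.0000 × 0.391876 = 0.391876
Relative intensity = 0.391876 / 0.468248 × 100 = 83.7

83.7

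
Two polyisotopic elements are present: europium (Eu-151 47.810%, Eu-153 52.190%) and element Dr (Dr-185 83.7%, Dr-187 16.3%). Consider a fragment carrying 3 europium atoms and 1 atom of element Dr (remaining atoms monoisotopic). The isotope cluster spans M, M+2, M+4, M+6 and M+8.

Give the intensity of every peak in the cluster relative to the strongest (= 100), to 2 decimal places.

23.74 : 82.36 : 100.00 : 47.40 : 6.01

Europium pattern (n=3): 0.10928391 : 0.3578871 : 0.39067407 : 0.14215492
Element Dr pattern (n=1): 0.8370 : 0.1630
Convolve the two distributions (both contribute in 2-u steps):
  M: 0.10928391×0.8370 = 0.091471
  M+2: 0.10928391×0.1630 + 0.3578871×0.8370 = 0.317365
  M+4: 0.3578871×0.1630 + 0.39067407×0.8370 = 0.385330
  M+6: 0.39067407×0.1630 + 0.14215492×0.8370 = 0.182664
  M+8: 0.14215492×0.1630 = 0.023171
Scale to base peak (0.385330) = 100: 23.74 : 82.36 : 100.00 : 47.40 : 6.01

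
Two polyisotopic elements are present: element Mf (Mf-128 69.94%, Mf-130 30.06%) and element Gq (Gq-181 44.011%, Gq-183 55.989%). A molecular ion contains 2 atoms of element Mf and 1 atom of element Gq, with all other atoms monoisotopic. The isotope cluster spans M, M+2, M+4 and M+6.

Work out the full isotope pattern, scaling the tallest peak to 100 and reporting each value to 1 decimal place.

46.9 : 100.0 : 60.0 : 11.0

Element Mf pattern (n=2): 0.48916036 : 0.42047928 : 0.09036036
Element Gq pattern (n=1): 0.44011 : 0.55989
Convolve the two distributions (both contribute in 2-u steps):
  M: 0.48916036×0.44011 = 0.215284
  M+2: 0.48916036×0.55989 + 0.42047928×0.44011 = 0.458933
  M+4: 0.42047928×0.55989 + 0.09036036×0.44011 = 0.275191
  M+6: 0.09036036×0.55989 = 0.050592
Scale to base peak (0.458933) = 100: 46.9 : 100.0 : 60.0 : 11.0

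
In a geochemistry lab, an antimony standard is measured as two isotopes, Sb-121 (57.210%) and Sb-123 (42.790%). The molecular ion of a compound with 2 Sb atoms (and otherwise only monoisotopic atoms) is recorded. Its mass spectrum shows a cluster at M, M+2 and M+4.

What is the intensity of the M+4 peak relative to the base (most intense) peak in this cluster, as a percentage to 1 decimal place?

Term probabilities: M 0.3273, M+2 0.4896, M+4 0.1831. Base peak = M+2.
P(M+2) = C(2,1) × 0.57210^1 × 0.42790^1 = 2 × 0.5721 × 0.4279 = 0.489603 (base)
P(M+4) = C(2,2) × 0.57210^0 × 0.42790^2 = 1 × 1.0000 × 0.18309841 = 0.183098
Relative intensity = 0.183098 / 0.489603 × 100 = 37.4

37.4%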